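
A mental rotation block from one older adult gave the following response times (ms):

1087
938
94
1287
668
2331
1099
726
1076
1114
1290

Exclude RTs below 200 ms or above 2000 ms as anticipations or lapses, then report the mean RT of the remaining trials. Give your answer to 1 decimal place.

Excluded: 94, 2331
Retained (n=9): Σ = 9285
Mean = 9285/9 = 1031.6667

1031.7 ms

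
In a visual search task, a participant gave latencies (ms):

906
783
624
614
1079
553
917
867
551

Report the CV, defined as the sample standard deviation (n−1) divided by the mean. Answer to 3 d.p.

0.247

n = 9, Σ = 6894, M = 766.0000
Σ(x−M)² = 285722.000; s = √(285722.000/8) = 188.9848
CV = 188.9848 / 766.0000 = 0.24672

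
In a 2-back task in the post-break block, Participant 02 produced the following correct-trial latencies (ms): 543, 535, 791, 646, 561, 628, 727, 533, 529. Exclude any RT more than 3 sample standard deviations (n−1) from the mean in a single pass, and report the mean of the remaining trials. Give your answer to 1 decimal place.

n = 9, ΣRT = 5493, M = 610.333
Σ(x−M)² = 73074.00; s = √(73074.00/8) = 95.573
Cutoffs: 610.333 ± 3·95.573 → [323.6, 897.1]
No RTs fall outside the cutoffs; all 9 retained. Mean = 5493/9 = 610.333

610.3 ms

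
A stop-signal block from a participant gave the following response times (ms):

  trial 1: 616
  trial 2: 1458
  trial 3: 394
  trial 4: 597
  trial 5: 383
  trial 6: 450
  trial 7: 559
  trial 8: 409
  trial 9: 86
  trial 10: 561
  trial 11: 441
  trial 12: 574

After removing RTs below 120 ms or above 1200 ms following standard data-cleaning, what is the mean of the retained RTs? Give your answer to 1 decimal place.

Excluded: 86, 1458
Retained (n=10): Σ = 4984
Mean = 4984/10 = 498.4000

498.4 ms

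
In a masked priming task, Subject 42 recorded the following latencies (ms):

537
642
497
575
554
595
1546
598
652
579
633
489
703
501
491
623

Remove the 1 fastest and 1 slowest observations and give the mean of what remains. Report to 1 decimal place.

584.3 ms

Sorted: 489, 491, 497, 501, 537, 554, 575, 579, 595, 598, 623, 633, 642, 652, 703, 1546
Drop lowest 1 (489) and highest 1 (1546)
Remaining (n=14): Σ = 8180, mean = 8180/14 = 584.286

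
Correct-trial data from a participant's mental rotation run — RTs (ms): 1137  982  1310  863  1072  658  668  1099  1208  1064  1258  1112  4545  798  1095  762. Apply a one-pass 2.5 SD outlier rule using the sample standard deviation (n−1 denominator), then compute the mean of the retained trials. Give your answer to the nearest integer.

1006 ms

n = 16, ΣRT = 19631, M = 1226.938
Σ(x−M)² = 12352090.94; s = √(12352090.94/15) = 907.454
Cutoffs: 1226.938 ± 2.5·907.454 → [-1041.7, 3495.6]
Outside: 4545 → excluded.
Retained (n=15): Σ = 15086, mean = 15086/15 = 1005.733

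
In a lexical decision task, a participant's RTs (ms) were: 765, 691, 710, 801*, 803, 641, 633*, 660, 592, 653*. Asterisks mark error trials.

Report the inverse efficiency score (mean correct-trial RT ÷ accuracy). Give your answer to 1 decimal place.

992.2 ms

Correct trials (n=7): 765, 691, 710, 803, 641, 660, 592
Mean correct RT = 4862/7 = 694.5714 ms
Proportion correct = 7/10
IES = 694.5714 / (7/10) = 992.245 ms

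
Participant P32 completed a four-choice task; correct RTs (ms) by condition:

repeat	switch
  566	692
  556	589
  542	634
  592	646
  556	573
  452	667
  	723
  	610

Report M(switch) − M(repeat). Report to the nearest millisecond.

M(repeat) = 3264/6 = 544.000
M(switch) = 5134/8 = 641.750
Difference = 641.750 − 544.000 = 97.750 ms

98 ms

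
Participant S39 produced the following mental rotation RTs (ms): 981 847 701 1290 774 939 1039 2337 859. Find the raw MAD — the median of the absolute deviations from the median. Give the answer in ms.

100 ms

Sorted: 701, 774, 847, 859, 939, 981, 1039, 1290, 2337 → median = 939
|x − 939|: 42, 92, 238, 351, 165, 0, 100, 1398, 80
Sorted deviations: 0, 42, 80, 92, 100, 165, 238, 351, 1398 → MAD = 100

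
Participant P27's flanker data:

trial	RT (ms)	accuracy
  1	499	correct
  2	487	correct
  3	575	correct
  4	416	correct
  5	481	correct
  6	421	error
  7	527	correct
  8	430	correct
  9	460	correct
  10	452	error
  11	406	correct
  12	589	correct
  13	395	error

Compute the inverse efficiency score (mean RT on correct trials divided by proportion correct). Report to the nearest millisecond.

633 ms

Correct trials (n=10): 499, 487, 575, 416, 481, 527, 430, 460, 406, 589
Mean correct RT = 4870/10 = 487.0000 ms
Proportion correct = 10/13
IES = 487.0000 / (10/13) = 633.100 ms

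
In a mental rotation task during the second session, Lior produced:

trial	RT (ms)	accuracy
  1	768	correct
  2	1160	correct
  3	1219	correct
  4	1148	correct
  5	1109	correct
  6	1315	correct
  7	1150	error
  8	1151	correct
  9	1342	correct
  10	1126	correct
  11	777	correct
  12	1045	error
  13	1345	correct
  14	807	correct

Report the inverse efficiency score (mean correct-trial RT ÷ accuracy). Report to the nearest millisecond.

Correct trials (n=12): 768, 1160, 1219, 1148, 1109, 1315, 1151, 1342, 1126, 777, 1345, 807
Mean correct RT = 13267/12 = 1105.5833 ms
Proportion correct = 12/14
IES = 1105.5833 / (12/14) = 1289.847 ms

1290 ms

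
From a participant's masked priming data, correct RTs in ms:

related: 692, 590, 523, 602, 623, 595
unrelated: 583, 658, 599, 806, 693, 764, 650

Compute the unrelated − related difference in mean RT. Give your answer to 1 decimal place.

M(related) = 3625/6 = 604.167
M(unrelated) = 4753/7 = 679.000
Difference = 679.000 − 604.167 = 74.833 ms

74.8 ms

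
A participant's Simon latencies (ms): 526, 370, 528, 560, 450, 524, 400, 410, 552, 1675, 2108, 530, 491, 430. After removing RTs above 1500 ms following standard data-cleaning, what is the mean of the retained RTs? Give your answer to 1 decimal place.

480.9 ms

Excluded: 1675, 2108
Retained (n=12): Σ = 5771
Mean = 5771/12 = 480.9167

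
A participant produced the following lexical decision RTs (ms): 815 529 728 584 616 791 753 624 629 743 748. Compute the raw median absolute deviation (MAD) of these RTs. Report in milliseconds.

Sorted: 529, 584, 616, 624, 629, 728, 743, 748, 753, 791, 815 → median = 728
|x − 728|: 87, 199, 0, 144, 112, 63, 25, 104, 99, 15, 20
Sorted deviations: 0, 15, 20, 25, 63, 87, 99, 104, 112, 144, 199 → MAD = 87

87 ms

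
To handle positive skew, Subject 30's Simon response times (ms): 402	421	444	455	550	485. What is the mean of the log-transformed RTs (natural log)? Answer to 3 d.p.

6.125

ln(RT): 5.9965, 6.0426, 6.0958, 6.1203, 6.3099, 6.1841
Σ ln(RT) = 36.7493
Mean = 36.7493/6 = 6.12488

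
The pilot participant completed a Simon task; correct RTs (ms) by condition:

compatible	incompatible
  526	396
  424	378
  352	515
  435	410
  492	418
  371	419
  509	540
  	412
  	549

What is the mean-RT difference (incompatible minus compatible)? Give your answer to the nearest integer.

M(compatible) = 3109/7 = 444.143
M(incompatible) = 4037/9 = 448.556
Difference = 448.556 − 444.143 = 4.413 ms

4 ms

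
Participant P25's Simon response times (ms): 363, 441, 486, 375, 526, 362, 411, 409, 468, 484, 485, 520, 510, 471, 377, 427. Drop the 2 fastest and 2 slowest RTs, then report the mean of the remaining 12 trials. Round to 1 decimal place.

445.3 ms

Sorted: 362, 363, 375, 377, 409, 411, 427, 441, 468, 471, 484, 485, 486, 510, 520, 526
Drop lowest 2 (362, 363) and highest 2 (520, 526)
Remaining (n=12): Σ = 5344, mean = 5344/12 = 445.333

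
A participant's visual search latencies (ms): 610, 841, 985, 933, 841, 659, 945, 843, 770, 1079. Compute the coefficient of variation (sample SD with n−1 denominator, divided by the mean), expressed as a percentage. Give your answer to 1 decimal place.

n = 10, Σ = 8506, M = 850.6000
Σ(x−M)² = 187268.400; s = √(187268.400/9) = 144.2484
CV = 144.2484 / 850.6000 = 0.16958 = 16.958%

17.0%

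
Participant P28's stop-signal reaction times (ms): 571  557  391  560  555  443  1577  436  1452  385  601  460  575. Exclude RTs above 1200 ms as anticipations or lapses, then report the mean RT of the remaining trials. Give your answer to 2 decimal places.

503.09 ms

Excluded: 1452, 1577
Retained (n=11): Σ = 5534
Mean = 5534/11 = 503.0909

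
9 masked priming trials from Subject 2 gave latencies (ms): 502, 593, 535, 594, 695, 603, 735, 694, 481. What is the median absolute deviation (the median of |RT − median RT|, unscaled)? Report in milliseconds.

Sorted: 481, 502, 535, 593, 594, 603, 694, 695, 735 → median = 594
|x − 594|: 92, 1, 59, 0, 101, 9, 141, 100, 113
Sorted deviations: 0, 1, 9, 59, 92, 100, 101, 113, 141 → MAD = 92

92 ms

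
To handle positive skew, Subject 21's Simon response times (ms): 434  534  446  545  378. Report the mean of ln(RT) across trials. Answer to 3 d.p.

6.138

ln(RT): 6.0730, 6.2804, 6.1003, 6.3008, 5.9349
Σ ln(RT) = 30.6894
Mean = 30.6894/5 = 6.13789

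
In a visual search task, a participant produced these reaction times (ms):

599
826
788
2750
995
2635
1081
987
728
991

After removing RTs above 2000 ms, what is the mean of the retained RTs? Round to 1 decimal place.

874.4 ms

Excluded: 2635, 2750
Retained (n=8): Σ = 6995
Mean = 6995/8 = 874.3750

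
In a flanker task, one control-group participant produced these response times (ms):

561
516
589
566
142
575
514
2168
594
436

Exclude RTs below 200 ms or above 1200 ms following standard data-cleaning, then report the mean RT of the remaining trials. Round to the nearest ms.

544 ms

Excluded: 142, 2168
Retained (n=8): Σ = 4351
Mean = 4351/8 = 543.8750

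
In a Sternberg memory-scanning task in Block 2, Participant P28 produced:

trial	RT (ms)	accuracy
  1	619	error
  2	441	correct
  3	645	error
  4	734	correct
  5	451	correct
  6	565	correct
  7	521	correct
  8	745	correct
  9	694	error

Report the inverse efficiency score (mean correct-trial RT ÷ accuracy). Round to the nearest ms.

Correct trials (n=6): 441, 734, 451, 565, 521, 745
Mean correct RT = 3457/6 = 576.1667 ms
Proportion correct = 6/9
IES = 576.1667 / (6/9) = 864.250 ms

864 ms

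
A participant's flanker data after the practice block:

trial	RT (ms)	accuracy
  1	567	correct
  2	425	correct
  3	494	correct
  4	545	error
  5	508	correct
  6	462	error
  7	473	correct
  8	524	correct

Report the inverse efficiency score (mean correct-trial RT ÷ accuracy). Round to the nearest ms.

Correct trials (n=6): 567, 425, 494, 508, 473, 524
Mean correct RT = 2991/6 = 498.5000 ms
Proportion correct = 6/8
IES = 498.5000 / (6/8) = 664.667 ms

665 ms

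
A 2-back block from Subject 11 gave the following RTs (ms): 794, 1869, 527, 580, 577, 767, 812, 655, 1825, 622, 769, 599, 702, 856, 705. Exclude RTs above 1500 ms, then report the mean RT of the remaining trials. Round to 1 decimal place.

689.6 ms

Excluded: 1825, 1869
Retained (n=13): Σ = 8965
Mean = 8965/13 = 689.6154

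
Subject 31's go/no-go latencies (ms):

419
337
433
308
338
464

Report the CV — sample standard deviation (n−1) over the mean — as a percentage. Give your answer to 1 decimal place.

n = 6, Σ = 2299, M = 383.1667
Σ(x−M)² = 20122.833; s = √(20122.833/5) = 63.4395
CV = 63.4395 / 383.1667 = 0.16557 = 16.557%

16.6%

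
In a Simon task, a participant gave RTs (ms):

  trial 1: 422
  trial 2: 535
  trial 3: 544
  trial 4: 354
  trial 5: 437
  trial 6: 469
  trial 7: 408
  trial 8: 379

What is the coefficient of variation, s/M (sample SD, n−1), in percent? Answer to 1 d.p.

15.5%

n = 8, Σ = 3548, M = 443.5000
Σ(x−M)² = 33058.000; s = √(33058.000/7) = 68.7210
CV = 68.7210 / 443.5000 = 0.15495 = 15.495%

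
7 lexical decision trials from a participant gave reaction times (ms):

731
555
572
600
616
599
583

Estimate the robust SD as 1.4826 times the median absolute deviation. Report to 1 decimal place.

Sorted: 555, 572, 583, 599, 600, 616, 731 → median = 599
|x − 599| sorted: 0, 1, 16, 17, 27, 44, 132 → MAD = 17
Robust SD ≈ 1.4826 × 17 = 25.204

25.2 ms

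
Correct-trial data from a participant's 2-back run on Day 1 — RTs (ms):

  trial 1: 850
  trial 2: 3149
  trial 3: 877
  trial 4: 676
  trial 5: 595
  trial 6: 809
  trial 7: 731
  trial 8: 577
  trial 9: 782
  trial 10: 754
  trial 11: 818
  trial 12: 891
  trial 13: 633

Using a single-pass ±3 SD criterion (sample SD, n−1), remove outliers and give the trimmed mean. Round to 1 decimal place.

n = 13, ΣRT = 12142, M = 934.000
Σ(x−M)² = 5443708.00; s = √(5443708.00/12) = 673.530
Cutoffs: 934.000 ± 3·673.530 → [-1086.6, 2954.6]
Outside: 3149 → excluded.
Retained (n=12): Σ = 8993, mean = 8993/12 = 749.417

749.4 ms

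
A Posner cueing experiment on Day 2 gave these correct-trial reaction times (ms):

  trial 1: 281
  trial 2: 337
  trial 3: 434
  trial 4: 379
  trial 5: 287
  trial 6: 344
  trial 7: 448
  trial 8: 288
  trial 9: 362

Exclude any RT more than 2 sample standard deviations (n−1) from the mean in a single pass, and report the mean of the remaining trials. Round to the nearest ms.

351 ms

n = 9, ΣRT = 3160, M = 351.111
Σ(x−M)² = 30412.89; s = √(30412.89/8) = 61.657
Cutoffs: 351.111 ± 2·61.657 → [227.8, 474.4]
No RTs fall outside the cutoffs; all 9 retained. Mean = 3160/9 = 351.111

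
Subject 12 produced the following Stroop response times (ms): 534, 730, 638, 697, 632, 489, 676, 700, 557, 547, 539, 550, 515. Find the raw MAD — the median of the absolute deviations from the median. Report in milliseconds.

Sorted: 489, 515, 534, 539, 547, 550, 557, 632, 638, 676, 697, 700, 730 → median = 557
|x − 557|: 23, 173, 81, 140, 75, 68, 119, 143, 0, 10, 18, 7, 42
Sorted deviations: 0, 7, 10, 18, 23, 42, 68, 75, 81, 119, 140, 143, 173 → MAD = 68

68 ms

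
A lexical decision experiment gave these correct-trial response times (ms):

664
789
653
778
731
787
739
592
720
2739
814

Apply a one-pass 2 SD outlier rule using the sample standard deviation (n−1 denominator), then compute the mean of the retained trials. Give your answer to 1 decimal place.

n = 11, ΣRT = 10006, M = 909.636
Σ(x−M)² = 3726720.55; s = √(3726720.55/10) = 610.469
Cutoffs: 909.636 ± 2·610.469 → [-311.3, 2130.6]
Outside: 2739 → excluded.
Retained (n=10): Σ = 7267, mean = 7267/10 = 726.700

726.7 ms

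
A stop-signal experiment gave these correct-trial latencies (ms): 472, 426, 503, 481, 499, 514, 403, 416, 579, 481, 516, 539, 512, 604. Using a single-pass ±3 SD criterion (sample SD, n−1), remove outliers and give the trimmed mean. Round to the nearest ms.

496 ms

n = 14, ΣRT = 6945, M = 496.071
Σ(x−M)² = 42414.93; s = √(42414.93/13) = 57.120
Cutoffs: 496.071 ± 3·57.120 → [324.7, 667.4]
No RTs fall outside the cutoffs; all 14 retained. Mean = 6945/14 = 496.071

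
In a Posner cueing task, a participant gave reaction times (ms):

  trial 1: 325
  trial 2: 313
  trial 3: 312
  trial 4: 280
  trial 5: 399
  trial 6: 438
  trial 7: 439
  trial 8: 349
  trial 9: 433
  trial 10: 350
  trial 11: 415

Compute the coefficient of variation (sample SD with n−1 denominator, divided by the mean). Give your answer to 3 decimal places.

0.158

n = 11, Σ = 4053, M = 368.4545
Σ(x−M)² = 33772.727; s = √(33772.727/10) = 58.1143
CV = 58.1143 / 368.4545 = 0.15772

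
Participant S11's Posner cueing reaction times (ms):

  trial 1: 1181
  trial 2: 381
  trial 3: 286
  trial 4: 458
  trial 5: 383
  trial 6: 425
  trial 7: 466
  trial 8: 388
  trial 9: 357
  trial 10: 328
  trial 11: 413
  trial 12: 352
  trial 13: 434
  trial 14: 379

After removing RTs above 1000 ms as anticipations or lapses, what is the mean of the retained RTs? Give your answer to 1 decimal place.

388.5 ms

Excluded: 1181
Retained (n=13): Σ = 5050
Mean = 5050/13 = 388.4615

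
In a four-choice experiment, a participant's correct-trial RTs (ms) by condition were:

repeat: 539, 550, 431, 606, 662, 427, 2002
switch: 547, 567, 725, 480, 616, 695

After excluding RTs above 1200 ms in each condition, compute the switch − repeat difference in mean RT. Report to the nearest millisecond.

69 ms

repeat: exclude 2002
M(repeat) = 3215/6 = 535.833
M(switch) = 3630/6 = 605.000
Difference = 605.000 − 535.833 = 69.167 ms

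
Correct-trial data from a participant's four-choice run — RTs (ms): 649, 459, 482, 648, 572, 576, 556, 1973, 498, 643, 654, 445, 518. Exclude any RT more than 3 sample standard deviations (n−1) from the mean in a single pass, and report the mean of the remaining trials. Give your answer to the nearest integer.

558 ms

n = 13, ΣRT = 8673, M = 667.154
Σ(x−M)² = 1914227.69; s = √(1914227.69/12) = 399.398
Cutoffs: 667.154 ± 3·399.398 → [-531.0, 1865.3]
Outside: 1973 → excluded.
Retained (n=12): Σ = 6700, mean = 6700/12 = 558.333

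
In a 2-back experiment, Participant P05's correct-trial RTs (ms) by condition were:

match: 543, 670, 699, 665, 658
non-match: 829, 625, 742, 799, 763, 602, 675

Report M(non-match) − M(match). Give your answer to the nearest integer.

72 ms

M(match) = 3235/5 = 647.000
M(non-match) = 5035/7 = 719.286
Difference = 719.286 − 647.000 = 72.286 ms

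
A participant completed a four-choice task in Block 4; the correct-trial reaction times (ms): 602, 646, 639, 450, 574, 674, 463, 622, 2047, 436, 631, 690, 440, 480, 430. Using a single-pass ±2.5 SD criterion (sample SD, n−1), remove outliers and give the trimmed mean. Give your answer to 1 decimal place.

n = 15, ΣRT = 9824, M = 654.933
Σ(x−M)² = 2204946.93; s = √(2204946.93/14) = 396.858
Cutoffs: 654.933 ± 2.5·396.858 → [-337.2, 1647.1]
Outside: 2047 → excluded.
Retained (n=14): Σ = 7777, mean = 7777/14 = 555.500

555.5 ms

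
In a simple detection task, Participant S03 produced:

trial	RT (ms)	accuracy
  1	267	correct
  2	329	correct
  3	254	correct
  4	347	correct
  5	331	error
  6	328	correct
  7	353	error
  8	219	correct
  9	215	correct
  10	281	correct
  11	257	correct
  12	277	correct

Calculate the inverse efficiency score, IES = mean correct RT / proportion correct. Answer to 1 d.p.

332.9 ms

Correct trials (n=10): 267, 329, 254, 347, 328, 219, 215, 281, 257, 277
Mean correct RT = 2774/10 = 277.4000 ms
Proportion correct = 10/12
IES = 277.4000 / (10/12) = 332.880 ms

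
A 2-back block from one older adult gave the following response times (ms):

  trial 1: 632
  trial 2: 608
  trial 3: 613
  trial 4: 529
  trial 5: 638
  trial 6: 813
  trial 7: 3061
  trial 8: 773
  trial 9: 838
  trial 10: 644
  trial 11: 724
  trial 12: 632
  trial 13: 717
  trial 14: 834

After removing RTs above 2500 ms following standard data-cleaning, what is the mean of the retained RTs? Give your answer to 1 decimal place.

691.9 ms

Excluded: 3061
Retained (n=13): Σ = 8995
Mean = 8995/13 = 691.9231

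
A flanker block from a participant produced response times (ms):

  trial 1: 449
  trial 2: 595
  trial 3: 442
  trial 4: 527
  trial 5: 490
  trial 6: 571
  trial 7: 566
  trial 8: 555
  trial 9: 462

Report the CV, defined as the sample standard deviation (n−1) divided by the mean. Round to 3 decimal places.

0.112

n = 9, Σ = 4657, M = 517.4444
Σ(x−M)² = 26946.222; s = √(26946.222/8) = 58.0369
CV = 58.0369 / 517.4444 = 0.11216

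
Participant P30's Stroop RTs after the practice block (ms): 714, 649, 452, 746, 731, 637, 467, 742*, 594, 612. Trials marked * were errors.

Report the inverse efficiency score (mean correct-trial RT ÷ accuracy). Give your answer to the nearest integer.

Correct trials (n=9): 714, 649, 452, 746, 731, 637, 467, 594, 612
Mean correct RT = 5602/9 = 622.4444 ms
Proportion correct = 9/10
IES = 622.4444 / (9/10) = 691.605 ms

692 ms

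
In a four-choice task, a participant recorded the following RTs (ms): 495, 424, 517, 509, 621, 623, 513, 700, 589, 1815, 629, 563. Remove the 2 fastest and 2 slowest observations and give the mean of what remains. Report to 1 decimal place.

Sorted: 424, 495, 509, 513, 517, 563, 589, 621, 623, 629, 700, 1815
Drop lowest 2 (424, 495) and highest 2 (700, 1815)
Remaining (n=8): Σ = 4564, mean = 4564/8 = 570.500

570.5 ms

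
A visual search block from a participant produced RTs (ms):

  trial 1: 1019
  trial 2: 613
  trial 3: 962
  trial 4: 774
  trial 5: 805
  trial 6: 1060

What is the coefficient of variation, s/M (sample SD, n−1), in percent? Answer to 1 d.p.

19.6%

n = 6, Σ = 5233, M = 872.1667
Σ(x−M)² = 146226.833; s = √(146226.833/5) = 171.0128
CV = 171.0128 / 872.1667 = 0.19608 = 19.608%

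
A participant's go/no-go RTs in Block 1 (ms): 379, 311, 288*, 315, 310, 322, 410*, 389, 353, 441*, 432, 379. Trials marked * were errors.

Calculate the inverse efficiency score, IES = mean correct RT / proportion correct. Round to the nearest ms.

Correct trials (n=9): 379, 311, 315, 310, 322, 389, 353, 432, 379
Mean correct RT = 3190/9 = 354.4444 ms
Proportion correct = 9/12
IES = 354.4444 / (9/12) = 472.593 ms

473 ms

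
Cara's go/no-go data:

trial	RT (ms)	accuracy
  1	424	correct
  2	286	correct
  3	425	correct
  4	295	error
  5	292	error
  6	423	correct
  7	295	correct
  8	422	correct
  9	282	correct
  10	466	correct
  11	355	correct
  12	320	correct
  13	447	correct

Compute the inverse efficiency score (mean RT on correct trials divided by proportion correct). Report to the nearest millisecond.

Correct trials (n=11): 424, 286, 425, 423, 295, 422, 282, 466, 355, 320, 447
Mean correct RT = 4145/11 = 376.8182 ms
Proportion correct = 11/13
IES = 376.8182 / (11/13) = 445.331 ms

445 ms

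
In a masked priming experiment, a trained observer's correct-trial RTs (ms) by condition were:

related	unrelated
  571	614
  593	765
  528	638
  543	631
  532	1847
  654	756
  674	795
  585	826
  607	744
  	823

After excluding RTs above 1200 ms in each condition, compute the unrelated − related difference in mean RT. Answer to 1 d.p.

145.0 ms

unrelated: exclude 1847
M(related) = 5287/9 = 587.444
M(unrelated) = 6592/9 = 732.444
Difference = 732.444 − 587.444 = 145.000 ms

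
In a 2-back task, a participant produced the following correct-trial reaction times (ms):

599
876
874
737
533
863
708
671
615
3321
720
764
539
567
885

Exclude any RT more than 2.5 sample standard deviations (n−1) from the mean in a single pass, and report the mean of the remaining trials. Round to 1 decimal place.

n = 15, ΣRT = 13272, M = 884.800
Σ(x−M)² = 6575116.40; s = √(6575116.40/14) = 685.311
Cutoffs: 884.800 ± 2.5·685.311 → [-828.5, 2598.1]
Outside: 3321 → excluded.
Retained (n=14): Σ = 9951, mean = 9951/14 = 710.786

710.8 ms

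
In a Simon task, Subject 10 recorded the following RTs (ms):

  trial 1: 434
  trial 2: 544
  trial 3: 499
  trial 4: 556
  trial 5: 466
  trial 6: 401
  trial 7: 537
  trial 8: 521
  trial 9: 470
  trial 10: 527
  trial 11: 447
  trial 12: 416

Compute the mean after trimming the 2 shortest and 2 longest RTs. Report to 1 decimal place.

487.6 ms

Sorted: 401, 416, 434, 447, 466, 470, 499, 521, 527, 537, 544, 556
Drop lowest 2 (401, 416) and highest 2 (544, 556)
Remaining (n=8): Σ = 3901, mean = 3901/8 = 487.625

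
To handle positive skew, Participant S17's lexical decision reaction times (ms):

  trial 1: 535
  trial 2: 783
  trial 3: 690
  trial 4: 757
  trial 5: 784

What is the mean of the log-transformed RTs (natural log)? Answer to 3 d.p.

ln(RT): 6.2823, 6.6631, 6.5367, 6.6294, 6.6644
Σ ln(RT) = 32.7759
Mean = 32.7759/5 = 6.55517

6.555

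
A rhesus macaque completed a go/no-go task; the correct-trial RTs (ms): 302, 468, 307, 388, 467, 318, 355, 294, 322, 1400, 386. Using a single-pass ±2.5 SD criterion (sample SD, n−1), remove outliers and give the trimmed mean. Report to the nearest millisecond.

361 ms

n = 11, ΣRT = 5007, M = 455.182
Σ(x−M)² = 1020279.64; s = √(1020279.64/10) = 319.418
Cutoffs: 455.182 ± 2.5·319.418 → [-343.4, 1253.7]
Outside: 1400 → excluded.
Retained (n=10): Σ = 3607, mean = 3607/10 = 360.700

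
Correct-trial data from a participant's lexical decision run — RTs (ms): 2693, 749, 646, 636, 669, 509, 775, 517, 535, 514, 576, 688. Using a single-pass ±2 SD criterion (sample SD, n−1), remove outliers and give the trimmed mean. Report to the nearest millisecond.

619 ms

n = 12, ΣRT = 9507, M = 792.250
Σ(x−M)² = 4033238.25; s = √(4033238.25/11) = 605.523
Cutoffs: 792.250 ± 2·605.523 → [-418.8, 2003.3]
Outside: 2693 → excluded.
Retained (n=11): Σ = 6814, mean = 6814/11 = 619.455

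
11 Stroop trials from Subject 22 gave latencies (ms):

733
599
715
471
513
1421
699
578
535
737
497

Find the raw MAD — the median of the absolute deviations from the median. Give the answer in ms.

Sorted: 471, 497, 513, 535, 578, 599, 699, 715, 733, 737, 1421 → median = 599
|x − 599|: 134, 0, 116, 128, 86, 822, 100, 21, 64, 138, 102
Sorted deviations: 0, 21, 64, 86, 100, 102, 116, 128, 134, 138, 822 → MAD = 102

102 ms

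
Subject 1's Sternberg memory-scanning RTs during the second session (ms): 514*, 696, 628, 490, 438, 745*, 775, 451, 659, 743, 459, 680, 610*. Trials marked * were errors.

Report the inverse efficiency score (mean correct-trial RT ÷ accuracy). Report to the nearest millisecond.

782 ms

Correct trials (n=10): 696, 628, 490, 438, 775, 451, 659, 743, 459, 680
Mean correct RT = 6019/10 = 601.9000 ms
Proportion correct = 10/13
IES = 601.9000 / (10/13) = 782.470 ms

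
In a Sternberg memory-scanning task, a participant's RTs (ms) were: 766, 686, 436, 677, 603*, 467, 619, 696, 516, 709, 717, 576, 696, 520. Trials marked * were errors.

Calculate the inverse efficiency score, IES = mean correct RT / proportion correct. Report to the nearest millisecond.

669 ms

Correct trials (n=13): 766, 686, 436, 677, 467, 619, 696, 516, 709, 717, 576, 696, 520
Mean correct RT = 8081/13 = 621.6154 ms
Proportion correct = 13/14
IES = 621.6154 / (13/14) = 669.432 ms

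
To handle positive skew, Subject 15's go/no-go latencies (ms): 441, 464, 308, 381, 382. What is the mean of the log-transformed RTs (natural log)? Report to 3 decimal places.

ln(RT): 6.0890, 6.1399, 5.7301, 5.9428, 5.9454
Σ ln(RT) = 29.8472
Mean = 29.8472/5 = 5.96945

5.969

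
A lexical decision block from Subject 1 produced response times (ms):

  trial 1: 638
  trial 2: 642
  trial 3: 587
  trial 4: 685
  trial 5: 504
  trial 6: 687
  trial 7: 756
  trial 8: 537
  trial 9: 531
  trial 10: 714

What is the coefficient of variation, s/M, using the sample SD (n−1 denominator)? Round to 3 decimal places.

0.136

n = 10, Σ = 6281, M = 628.1000
Σ(x−M)² = 65552.900; s = √(65552.900/9) = 85.3443
CV = 85.3443 / 628.1000 = 0.13588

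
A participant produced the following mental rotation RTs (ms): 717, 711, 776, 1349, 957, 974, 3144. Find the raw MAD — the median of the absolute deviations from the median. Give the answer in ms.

Sorted: 711, 717, 776, 957, 974, 1349, 3144 → median = 957
|x − 957|: 240, 246, 181, 392, 0, 17, 2187
Sorted deviations: 0, 17, 181, 240, 246, 392, 2187 → MAD = 240

240 ms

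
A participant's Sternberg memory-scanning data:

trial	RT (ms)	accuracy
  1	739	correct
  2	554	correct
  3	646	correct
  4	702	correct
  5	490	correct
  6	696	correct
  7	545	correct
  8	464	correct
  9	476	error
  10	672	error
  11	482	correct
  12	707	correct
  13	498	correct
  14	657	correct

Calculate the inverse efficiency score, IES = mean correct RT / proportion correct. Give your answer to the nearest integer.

Correct trials (n=12): 739, 554, 646, 702, 490, 696, 545, 464, 482, 707, 498, 657
Mean correct RT = 7180/12 = 598.3333 ms
Proportion correct = 12/14
IES = 598.3333 / (12/14) = 698.056 ms

698 ms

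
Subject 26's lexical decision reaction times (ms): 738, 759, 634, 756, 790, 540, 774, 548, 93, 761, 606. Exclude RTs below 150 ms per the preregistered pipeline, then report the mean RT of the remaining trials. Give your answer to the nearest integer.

691 ms

Excluded: 93
Retained (n=10): Σ = 6906
Mean = 6906/10 = 690.6000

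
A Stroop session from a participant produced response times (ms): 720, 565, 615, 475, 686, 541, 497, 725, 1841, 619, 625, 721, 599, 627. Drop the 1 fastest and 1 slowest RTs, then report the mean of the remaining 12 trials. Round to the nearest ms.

628 ms

Sorted: 475, 497, 541, 565, 599, 615, 619, 625, 627, 686, 720, 721, 725, 1841
Drop lowest 1 (475) and highest 1 (1841)
Remaining (n=12): Σ = 7540, mean = 7540/12 = 628.333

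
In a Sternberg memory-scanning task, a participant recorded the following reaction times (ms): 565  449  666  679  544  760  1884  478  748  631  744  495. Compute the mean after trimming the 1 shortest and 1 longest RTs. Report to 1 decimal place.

631.0 ms

Sorted: 449, 478, 495, 544, 565, 631, 666, 679, 744, 748, 760, 1884
Drop lowest 1 (449) and highest 1 (1884)
Remaining (n=10): Σ = 6310, mean = 6310/10 = 631.000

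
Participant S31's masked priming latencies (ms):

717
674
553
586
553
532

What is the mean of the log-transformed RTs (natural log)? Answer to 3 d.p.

ln(RT): 6.5751, 6.5132, 6.3154, 6.3733, 6.3154, 6.2766
Σ ln(RT) = 38.3690
Mean = 38.3690/6 = 6.39483

6.395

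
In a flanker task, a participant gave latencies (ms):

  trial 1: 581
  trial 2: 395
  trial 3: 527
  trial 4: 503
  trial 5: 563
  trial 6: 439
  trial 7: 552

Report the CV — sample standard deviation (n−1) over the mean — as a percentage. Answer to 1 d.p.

n = 7, Σ = 3560, M = 508.5714
Σ(x−M)² = 28203.714; s = √(28203.714/6) = 68.5611
CV = 68.5611 / 508.5714 = 0.13481 = 13.481%

13.5%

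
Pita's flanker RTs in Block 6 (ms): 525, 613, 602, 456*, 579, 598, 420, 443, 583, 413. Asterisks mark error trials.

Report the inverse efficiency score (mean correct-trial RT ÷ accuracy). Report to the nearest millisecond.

Correct trials (n=9): 525, 613, 602, 579, 598, 420, 443, 583, 413
Mean correct RT = 4776/9 = 530.6667 ms
Proportion correct = 9/10
IES = 530.6667 / (9/10) = 589.630 ms

590 ms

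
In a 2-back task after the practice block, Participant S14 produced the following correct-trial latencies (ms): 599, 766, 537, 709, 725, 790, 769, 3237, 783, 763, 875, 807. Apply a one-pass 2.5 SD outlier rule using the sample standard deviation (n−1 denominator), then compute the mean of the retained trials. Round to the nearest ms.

n = 12, ΣRT = 11360, M = 946.667
Σ(x−M)² = 5813860.67; s = √(5813860.67/11) = 727.003
Cutoffs: 946.667 ± 2.5·727.003 → [-870.8, 2764.2]
Outside: 3237 → excluded.
Retained (n=11): Σ = 8123, mean = 8123/11 = 738.455

738 ms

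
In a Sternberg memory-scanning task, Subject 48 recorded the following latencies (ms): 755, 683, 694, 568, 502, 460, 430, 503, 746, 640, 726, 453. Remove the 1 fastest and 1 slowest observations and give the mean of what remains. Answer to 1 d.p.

597.5 ms

Sorted: 430, 453, 460, 502, 503, 568, 640, 683, 694, 726, 746, 755
Drop lowest 1 (430) and highest 1 (755)
Remaining (n=10): Σ = 5975, mean = 5975/10 = 597.500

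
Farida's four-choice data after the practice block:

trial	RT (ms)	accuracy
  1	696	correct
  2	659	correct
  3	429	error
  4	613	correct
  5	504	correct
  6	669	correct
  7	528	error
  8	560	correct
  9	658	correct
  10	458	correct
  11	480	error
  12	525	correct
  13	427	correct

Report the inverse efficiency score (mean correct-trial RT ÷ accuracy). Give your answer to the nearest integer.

Correct trials (n=10): 696, 659, 613, 504, 669, 560, 658, 458, 525, 427
Mean correct RT = 5769/10 = 576.9000 ms
Proportion correct = 10/13
IES = 576.9000 / (10/13) = 749.970 ms

750 ms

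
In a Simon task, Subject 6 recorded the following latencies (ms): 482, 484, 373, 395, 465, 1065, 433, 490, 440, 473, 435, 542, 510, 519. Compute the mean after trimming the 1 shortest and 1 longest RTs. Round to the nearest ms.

472 ms

Sorted: 373, 395, 433, 435, 440, 465, 473, 482, 484, 490, 510, 519, 542, 1065
Drop lowest 1 (373) and highest 1 (1065)
Remaining (n=12): Σ = 5668, mean = 5668/12 = 472.333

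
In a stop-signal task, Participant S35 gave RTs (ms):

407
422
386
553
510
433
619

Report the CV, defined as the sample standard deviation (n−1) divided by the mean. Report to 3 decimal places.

n = 7, Σ = 3330, M = 475.7143
Σ(x−M)² = 45159.429; s = √(45159.429/6) = 86.7558
CV = 86.7558 / 475.7143 = 0.18237

0.182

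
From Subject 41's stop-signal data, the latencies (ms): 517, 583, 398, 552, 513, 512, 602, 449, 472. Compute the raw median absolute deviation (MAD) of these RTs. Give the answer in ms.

41 ms

Sorted: 398, 449, 472, 512, 513, 517, 552, 583, 602 → median = 513
|x − 513|: 4, 70, 115, 39, 0, 1, 89, 64, 41
Sorted deviations: 0, 1, 4, 39, 41, 64, 70, 89, 115 → MAD = 41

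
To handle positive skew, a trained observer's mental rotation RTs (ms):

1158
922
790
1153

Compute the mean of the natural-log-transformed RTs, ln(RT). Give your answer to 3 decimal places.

ln(RT): 7.0544, 6.8265, 6.6720, 7.0501
Σ ln(RT) = 27.6032
Mean = 27.6032/4 = 6.90079

6.901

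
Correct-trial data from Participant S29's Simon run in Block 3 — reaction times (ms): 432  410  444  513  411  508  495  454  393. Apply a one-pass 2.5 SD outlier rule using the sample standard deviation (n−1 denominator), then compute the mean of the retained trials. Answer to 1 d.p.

451.1 ms

n = 9, ΣRT = 4060, M = 451.111
Σ(x−M)² = 16092.89; s = √(16092.89/8) = 44.851
Cutoffs: 451.111 ± 2.5·44.851 → [339.0, 563.2]
No RTs fall outside the cutoffs; all 9 retained. Mean = 4060/9 = 451.111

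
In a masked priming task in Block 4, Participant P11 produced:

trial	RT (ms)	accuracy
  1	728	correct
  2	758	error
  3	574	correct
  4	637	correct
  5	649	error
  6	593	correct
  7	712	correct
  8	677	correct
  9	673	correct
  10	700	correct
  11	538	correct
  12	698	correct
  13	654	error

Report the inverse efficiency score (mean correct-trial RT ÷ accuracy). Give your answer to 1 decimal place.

Correct trials (n=10): 728, 574, 637, 593, 712, 677, 673, 700, 538, 698
Mean correct RT = 6530/10 = 653.0000 ms
Proportion correct = 10/13
IES = 653.0000 / (10/13) = 848.900 ms

848.9 ms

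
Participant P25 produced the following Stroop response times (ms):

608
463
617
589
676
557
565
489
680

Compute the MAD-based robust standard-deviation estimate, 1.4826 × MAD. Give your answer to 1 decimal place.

47.4 ms

Sorted: 463, 489, 557, 565, 589, 608, 617, 676, 680 → median = 589
|x − 589| sorted: 0, 19, 24, 28, 32, 87, 91, 100, 126 → MAD = 32
Robust SD ≈ 1.4826 × 32 = 47.443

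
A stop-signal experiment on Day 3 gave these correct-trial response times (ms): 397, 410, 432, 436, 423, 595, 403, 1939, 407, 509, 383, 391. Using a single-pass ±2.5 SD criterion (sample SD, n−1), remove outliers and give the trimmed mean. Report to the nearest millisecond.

n = 12, ΣRT = 6725, M = 560.417
Σ(x−M)² = 2113010.92; s = √(2113010.92/11) = 438.283
Cutoffs: 560.417 ± 2.5·438.283 → [-535.3, 1656.1]
Outside: 1939 → excluded.
Retained (n=11): Σ = 4786, mean = 4786/11 = 435.091

435 ms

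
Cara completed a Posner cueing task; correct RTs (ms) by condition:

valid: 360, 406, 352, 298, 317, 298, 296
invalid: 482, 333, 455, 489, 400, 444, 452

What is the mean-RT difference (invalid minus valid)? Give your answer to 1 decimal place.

M(valid) = 2327/7 = 332.429
M(invalid) = 3055/7 = 436.429
Difference = 436.429 − 332.429 = 104.000 ms

104.0 ms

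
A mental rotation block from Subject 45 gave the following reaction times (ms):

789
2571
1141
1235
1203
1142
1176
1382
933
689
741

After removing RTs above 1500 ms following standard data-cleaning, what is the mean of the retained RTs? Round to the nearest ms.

Excluded: 2571
Retained (n=10): Σ = 10431
Mean = 10431/10 = 1043.1000

1043 ms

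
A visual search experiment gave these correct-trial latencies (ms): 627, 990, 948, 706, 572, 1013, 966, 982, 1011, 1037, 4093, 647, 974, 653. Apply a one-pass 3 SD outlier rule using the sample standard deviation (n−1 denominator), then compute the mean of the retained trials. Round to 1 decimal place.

n = 14, ΣRT = 15219, M = 1087.071
Σ(x−M)² = 10120894.93; s = √(10120894.93/13) = 882.344
Cutoffs: 1087.071 ± 3·882.344 → [-1560.0, 3734.1]
Outside: 4093 → excluded.
Retained (n=13): Σ = 11126, mean = 11126/13 = 855.846

855.8 ms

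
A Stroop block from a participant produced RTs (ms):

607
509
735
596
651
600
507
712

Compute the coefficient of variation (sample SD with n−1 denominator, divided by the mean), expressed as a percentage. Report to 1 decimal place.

n = 8, Σ = 4917, M = 614.6250
Σ(x−M)² = 48653.875; s = √(48653.875/7) = 83.3700
CV = 83.3700 / 614.6250 = 0.13564 = 13.564%

13.6%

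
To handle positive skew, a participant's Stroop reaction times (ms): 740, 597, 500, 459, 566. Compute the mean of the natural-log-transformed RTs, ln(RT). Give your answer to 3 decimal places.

6.336

ln(RT): 6.6067, 6.3919, 6.2146, 6.1291, 6.3386
Σ ln(RT) = 31.6808
Mean = 31.6808/5 = 6.33616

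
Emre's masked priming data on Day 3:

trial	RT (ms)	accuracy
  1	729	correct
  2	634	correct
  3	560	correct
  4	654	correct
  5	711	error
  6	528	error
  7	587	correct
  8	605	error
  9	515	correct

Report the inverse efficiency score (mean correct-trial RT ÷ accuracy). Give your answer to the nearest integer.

Correct trials (n=6): 729, 634, 560, 654, 587, 515
Mean correct RT = 3679/6 = 613.1667 ms
Proportion correct = 6/9
IES = 613.1667 / (6/9) = 919.750 ms

920 ms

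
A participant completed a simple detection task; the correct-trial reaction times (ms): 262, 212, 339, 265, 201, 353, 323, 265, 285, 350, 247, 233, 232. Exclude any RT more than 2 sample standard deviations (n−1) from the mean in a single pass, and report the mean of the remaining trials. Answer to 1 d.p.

n = 13, ΣRT = 3567, M = 274.385
Σ(x−M)² = 32415.08; s = √(32415.08/12) = 51.974
Cutoffs: 274.385 ± 2·51.974 → [170.4, 378.3]
No RTs fall outside the cutoffs; all 13 retained. Mean = 3567/13 = 274.385

274.4 ms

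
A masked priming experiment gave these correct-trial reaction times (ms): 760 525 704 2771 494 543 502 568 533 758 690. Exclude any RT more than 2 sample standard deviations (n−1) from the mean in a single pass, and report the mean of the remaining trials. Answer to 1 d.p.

n = 11, ΣRT = 8848, M = 804.364
Σ(x−M)² = 4358538.55; s = √(4358538.55/10) = 660.192
Cutoffs: 804.364 ± 2·660.192 → [-516.0, 2124.7]
Outside: 2771 → excluded.
Retained (n=10): Σ = 6077, mean = 6077/10 = 607.700

607.7 ms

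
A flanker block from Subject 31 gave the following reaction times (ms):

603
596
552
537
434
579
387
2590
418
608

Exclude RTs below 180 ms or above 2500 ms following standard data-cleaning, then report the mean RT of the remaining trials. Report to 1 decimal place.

523.8 ms

Excluded: 2590
Retained (n=9): Σ = 4714
Mean = 4714/9 = 523.7778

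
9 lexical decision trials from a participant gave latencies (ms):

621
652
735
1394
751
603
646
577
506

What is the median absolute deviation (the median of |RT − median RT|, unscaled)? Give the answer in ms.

Sorted: 506, 577, 603, 621, 646, 652, 735, 751, 1394 → median = 646
|x − 646|: 25, 6, 89, 748, 105, 43, 0, 69, 140
Sorted deviations: 0, 6, 25, 43, 69, 89, 105, 140, 748 → MAD = 69

69 ms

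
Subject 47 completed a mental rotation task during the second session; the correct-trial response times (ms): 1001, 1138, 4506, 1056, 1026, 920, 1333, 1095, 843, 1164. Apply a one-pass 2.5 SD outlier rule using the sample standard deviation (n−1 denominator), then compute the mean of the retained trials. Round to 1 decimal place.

n = 10, ΣRT = 14082, M = 1408.200
Σ(x−M)² = 10826479.60; s = √(10826479.60/9) = 1096.787
Cutoffs: 1408.200 ± 2.5·1096.787 → [-1333.8, 4150.2]
Outside: 4506 → excluded.
Retained (n=9): Σ = 9576, mean = 9576/9 = 1064.000

1064.0 ms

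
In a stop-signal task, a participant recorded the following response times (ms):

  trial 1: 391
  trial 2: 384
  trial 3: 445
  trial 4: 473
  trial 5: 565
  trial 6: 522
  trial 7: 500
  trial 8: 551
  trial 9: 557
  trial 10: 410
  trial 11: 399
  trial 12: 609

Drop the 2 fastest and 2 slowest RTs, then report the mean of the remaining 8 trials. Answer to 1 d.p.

Sorted: 384, 391, 399, 410, 445, 473, 500, 522, 551, 557, 565, 609
Drop lowest 2 (384, 391) and highest 2 (565, 609)
Remaining (n=8): Σ = 3857, mean = 3857/8 = 482.125

482.1 ms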